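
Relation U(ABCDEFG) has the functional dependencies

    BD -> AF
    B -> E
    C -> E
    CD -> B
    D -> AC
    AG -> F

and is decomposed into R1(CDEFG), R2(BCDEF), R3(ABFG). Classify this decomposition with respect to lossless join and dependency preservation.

lossy and not dependency-preserving

Lossless test (chase): Rows 2 and 3 agree on B; apply B→E and equate their E entries. Rows 1 and 2 agree on CD; apply CD→B and equate their B entries. Rows 1 and 2 agree on D; apply D→AC and equate their AC entries. No row becomes fully distinguished — the join is lossy.
Dependency preservation: the restricted closure of {BD} across the fragments never reaches {AF}, so BD → AF cannot be enforced without a join — not preserved.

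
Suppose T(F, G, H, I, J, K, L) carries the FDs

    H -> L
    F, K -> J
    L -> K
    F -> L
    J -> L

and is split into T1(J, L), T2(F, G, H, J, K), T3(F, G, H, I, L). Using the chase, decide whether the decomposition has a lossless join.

Yes

Chase test. Columns are F, G, H, I, J, K, L; row i has aⱼ where attribute j ∈ Ti, else bᵢⱼ.
Initial tableau (one row per fragment):
  row 1: b11 b12 b13 b14 a5 b16 a7
  row 2: a1 a2 a3 b24 a5 a6 b27
  row 3: a1 a2 a3 a4 b35 b36 a7
Rows 2 and 3 agree on H; apply H→L and equate their L entries.
Rows 1 and 2 agree on L; apply L→K and equate their K entries.
Rows 1 and 3 agree on L; apply L→K and equate their K entries.
Rows 2 and 3 agree on F, K; apply F, K→J and equate their J entries.
Row 3 is now all distinguished symbols — the join is lossless.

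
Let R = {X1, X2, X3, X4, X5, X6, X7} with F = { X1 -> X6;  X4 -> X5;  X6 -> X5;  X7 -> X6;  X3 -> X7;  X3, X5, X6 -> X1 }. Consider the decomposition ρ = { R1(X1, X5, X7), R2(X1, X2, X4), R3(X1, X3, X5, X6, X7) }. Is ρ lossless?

Chase test. Columns are X1, X2, X3, X4, X5, X6, X7; row i has aⱼ where attribute j ∈ Ri, else bᵢⱼ.
Initial tableau (one row per fragment):
  row 1: a1 b12 b13 b14 a5 b16 a7
  row 2: a1 a2 b23 a4 b25 b26 b27
  row 3: a1 b32 a3 b34 a5 a6 a7
Rows 1 and 2 agree on X1; apply X1→X6 and equate their X6 entries.
Rows 1 and 3 agree on X1; apply X1→X6 and equate their X6 entries.
Rows 1 and 2 agree on X6; apply X6→X5 and equate their X5 entries.
No row becomes fully distinguished — the join is lossy.

No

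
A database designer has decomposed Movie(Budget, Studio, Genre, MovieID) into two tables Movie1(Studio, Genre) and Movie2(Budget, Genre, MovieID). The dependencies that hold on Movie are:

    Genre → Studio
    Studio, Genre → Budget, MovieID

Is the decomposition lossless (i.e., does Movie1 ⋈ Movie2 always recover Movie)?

Common attributes: Movie1 ∩ Movie2 = {Genre}.
Closure of {Genre}: Genre → Studio applies, adding Studio; Studio, Genre → Budget, MovieID applies, adding Budget, MovieID. So (Genre)⁺ = {Budget, Studio, Genre, MovieID}.
This closure contains every attribute of Movie1, so Movie1 ∩ Movie2 → Movie1. The join is lossless.

Yes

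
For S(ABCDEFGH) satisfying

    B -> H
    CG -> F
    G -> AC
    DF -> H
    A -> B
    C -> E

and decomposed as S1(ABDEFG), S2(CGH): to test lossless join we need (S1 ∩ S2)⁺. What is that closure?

S1 ∩ S2 = {G}.
G → AC applies, adding AC
A → B applies, adding B
C → E applies, adding E
B → H applies, adding H
CG → F applies, adding F
Closure: {ABCEFGH}.

ABCEFGH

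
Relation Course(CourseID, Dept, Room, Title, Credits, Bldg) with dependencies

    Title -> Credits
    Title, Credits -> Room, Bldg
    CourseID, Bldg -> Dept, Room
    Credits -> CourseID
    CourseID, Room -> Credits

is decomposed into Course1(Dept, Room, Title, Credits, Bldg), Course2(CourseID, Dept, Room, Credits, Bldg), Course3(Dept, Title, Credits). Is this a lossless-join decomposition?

Yes

Chase test. Columns are CourseID, Dept, Room, Title, Credits, Bldg; row i has aⱼ where attribute j ∈ Coursei, else bᵢⱼ.
Initial tableau (one row per fragment):
  row 1: b11 a2 a3 a4 a5 a6
  row 2: a1 a2 a3 b24 a5 a6
  row 3: b31 a2 b33 a4 a5 b36
Rows 1 and 3 agree on Title, Credits; apply Title, Credits→Room, Bldg and equate their Room, Bldg entries.
Rows 1 and 2 agree on Credits; apply Credits→CourseID and equate their CourseID entries.
Rows 1 and 3 agree on Credits; apply Credits→CourseID and equate their CourseID entries.
Row 1 is now all distinguished symbols — the join is lossless.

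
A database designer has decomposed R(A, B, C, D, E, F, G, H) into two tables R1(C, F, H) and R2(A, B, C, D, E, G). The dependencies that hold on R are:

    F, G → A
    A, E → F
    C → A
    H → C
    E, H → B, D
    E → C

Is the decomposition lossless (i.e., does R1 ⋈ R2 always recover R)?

Common attributes: R1 ∩ R2 = {C}.
Closure of {C}: C → A applies, adding A. So (C)⁺ = {A, C}.
The closure contains neither all of R1 = {C, F, H} nor all of R2 = {A, B, C, D, E, G}, so the common attributes are not a superkey of either fragment. The join is lossy.

No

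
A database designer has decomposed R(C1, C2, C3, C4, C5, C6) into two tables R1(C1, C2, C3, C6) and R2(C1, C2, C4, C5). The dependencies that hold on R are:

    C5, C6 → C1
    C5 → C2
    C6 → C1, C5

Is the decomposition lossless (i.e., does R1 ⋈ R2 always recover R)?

Common attributes: R1 ∩ R2 = {C1, C2}.
No dependency enlarges {C1, C2}, so (C1, C2)⁺ = {C1, C2}.
The closure contains neither all of R1 = {C1, C2, C3, C6} nor all of R2 = {C1, C2, C4, C5}, so the common attributes are not a superkey of either fragment. The join is lossy.

No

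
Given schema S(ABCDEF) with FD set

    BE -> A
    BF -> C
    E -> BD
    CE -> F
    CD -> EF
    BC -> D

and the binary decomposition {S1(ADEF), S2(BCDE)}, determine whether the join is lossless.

No

Common attributes: S1 ∩ S2 = {DE}.
Closure of {DE}: E → BD applies, adding B; BE → A applies, adding A. So (DE)⁺ = {ABDE}.
The closure contains neither all of S1 = {ADEF} nor all of S2 = {BCDE}, so the common attributes are not a superkey of either fragment. The join is lossy.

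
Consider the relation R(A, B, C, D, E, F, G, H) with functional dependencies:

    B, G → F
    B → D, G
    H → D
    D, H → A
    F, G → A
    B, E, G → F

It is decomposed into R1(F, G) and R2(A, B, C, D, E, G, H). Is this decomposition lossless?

Common attributes: R1 ∩ R2 = {G}.
No dependency enlarges {G}, so (G)⁺ = {G}.
The closure contains neither all of R1 = {F, G} nor all of R2 = {A, B, C, D, E, G, H}, so the common attributes are not a superkey of either fragment. The join is lossy.

No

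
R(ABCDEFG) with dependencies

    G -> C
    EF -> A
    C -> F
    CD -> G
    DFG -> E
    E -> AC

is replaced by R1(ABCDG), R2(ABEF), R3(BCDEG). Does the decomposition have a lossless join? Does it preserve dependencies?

lossless but not dependency-preserving

Lossless test (chase): Rows 1 and 3 agree on C; apply C→F and equate their F entries. Rows 1 and 3 agree on DFG; apply DFG→E and equate their E entries. Rows 1 and 2 agree on E; apply E→AC and equate their AC entries. Rows 1 and 3 agree on E; apply E→AC and equate their AC entries. Rows 1 and 2 agree on C; apply C→F and equate their F entries. Row 1 is now all distinguished symbols — the join is lossless.
Dependency preservation: the restricted closure of {C} across the fragments never reaches {F}, so C → F cannot be enforced without a join — not preserved.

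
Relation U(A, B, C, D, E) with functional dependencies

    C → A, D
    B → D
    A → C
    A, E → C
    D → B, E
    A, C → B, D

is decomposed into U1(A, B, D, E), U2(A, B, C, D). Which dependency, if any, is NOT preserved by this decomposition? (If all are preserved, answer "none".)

C → A, D lies within U2.
B → D lies within U1.
A → C lies within U2.
A, E → C: restricted closure across fragments reaches C.
D → B, E lies within U1.
A, C → B, D lies within U2.
Every dependency is enforceable on the fragments, so the decomposition is dependency-preserving.

none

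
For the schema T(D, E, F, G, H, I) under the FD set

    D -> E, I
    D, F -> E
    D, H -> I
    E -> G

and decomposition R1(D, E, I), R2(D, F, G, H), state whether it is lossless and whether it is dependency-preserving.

Lossless test: (D)⁺ = {D, E, G, I}, which contains all of one fragment — lossless.
Dependency preservation: the restricted closure of {E} across the fragments never reaches {G}, so E → G cannot be enforced without a join — not preserved.

lossless but not dependency-preserving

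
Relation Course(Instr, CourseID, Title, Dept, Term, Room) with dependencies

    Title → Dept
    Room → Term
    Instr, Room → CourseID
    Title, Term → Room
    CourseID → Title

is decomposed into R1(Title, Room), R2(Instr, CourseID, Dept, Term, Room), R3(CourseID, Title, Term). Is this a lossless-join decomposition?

Yes

Chase test. Columns are Instr, CourseID, Title, Dept, Term, Room; row i has aⱼ where attribute j ∈ Ri, else bᵢⱼ.
Initial tableau (one row per fragment):
  row 1: b11 b12 a3 b14 b15 a6
  row 2: a1 a2 b23 a4 a5 a6
  row 3: b31 a2 a3 b34 a5 b36
Rows 1 and 3 agree on Title; apply Title→Dept and equate their Dept entries.
Rows 1 and 2 agree on Room; apply Room→Term and equate their Term entries.
Rows 1 and 3 agree on Title, Term; apply Title, Term→Room and equate their Room entries.
Rows 2 and 3 agree on CourseID; apply CourseID→Title and equate their Title entries.
Rows 1 and 2 agree on Title; apply Title→Dept and equate their Dept entries.
Row 2 is now all distinguished symbols — the join is lossless.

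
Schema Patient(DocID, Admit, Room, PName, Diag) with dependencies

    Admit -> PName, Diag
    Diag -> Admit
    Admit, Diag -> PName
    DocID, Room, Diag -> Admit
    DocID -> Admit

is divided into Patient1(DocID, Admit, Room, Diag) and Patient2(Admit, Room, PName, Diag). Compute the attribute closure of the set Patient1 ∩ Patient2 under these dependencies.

Admit, Room, PName, Diag

Patient1 ∩ Patient2 = {Admit, Room, Diag}.
Admit → PName, Diag applies, adding PName
Closure: {Admit, Room, PName, Diag}.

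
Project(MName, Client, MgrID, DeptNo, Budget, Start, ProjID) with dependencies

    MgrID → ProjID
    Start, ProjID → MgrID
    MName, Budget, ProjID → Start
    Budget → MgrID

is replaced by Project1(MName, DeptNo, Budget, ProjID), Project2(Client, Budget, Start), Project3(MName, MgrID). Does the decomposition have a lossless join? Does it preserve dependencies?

lossy and not dependency-preserving

Lossless test (chase): Rows 1 and 2 agree on Budget; apply Budget→MgrID and equate their MgrID entries. Rows 1 and 2 agree on MgrID; apply MgrID→ProjID and equate their ProjID entries. No row becomes fully distinguished — the join is lossy.
Dependency preservation: the restricted closure of {MgrID} across the fragments never reaches {ProjID}, so MgrID → ProjID cannot be enforced without a join — not preserved.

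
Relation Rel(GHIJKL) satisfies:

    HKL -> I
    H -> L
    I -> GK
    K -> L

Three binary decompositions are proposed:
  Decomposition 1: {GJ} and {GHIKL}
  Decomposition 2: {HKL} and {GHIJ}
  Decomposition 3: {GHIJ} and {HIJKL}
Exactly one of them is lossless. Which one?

Decomposition 1: common = {G}, closure = {G} → lossy.
Decomposition 2: common = {H}, closure = {HL} → lossy.
Decomposition 3: common = {HIJ}, closure = {GHIJKL} → lossless.

Decomposition 3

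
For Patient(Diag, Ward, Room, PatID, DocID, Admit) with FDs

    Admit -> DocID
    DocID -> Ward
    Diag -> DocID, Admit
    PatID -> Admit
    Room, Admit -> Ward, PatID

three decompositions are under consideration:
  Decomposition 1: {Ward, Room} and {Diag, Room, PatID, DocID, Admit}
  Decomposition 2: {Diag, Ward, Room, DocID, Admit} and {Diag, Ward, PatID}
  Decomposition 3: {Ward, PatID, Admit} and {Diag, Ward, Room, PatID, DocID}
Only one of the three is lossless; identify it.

Decomposition 1: common = {Room}, closure = {Room} → lossy.
Decomposition 2: common = {Diag, Ward}, closure = {Diag, Ward, DocID, Admit} → lossy.
Decomposition 3: common = {Ward, PatID}, closure = {Ward, PatID, DocID, Admit} → lossless.

Decomposition 3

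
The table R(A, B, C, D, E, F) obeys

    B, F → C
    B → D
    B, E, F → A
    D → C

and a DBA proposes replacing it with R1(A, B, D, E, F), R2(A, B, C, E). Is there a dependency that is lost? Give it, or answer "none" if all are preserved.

D → C

Check D → C: no single fragment contains all of {C, D}, and the restricted closure of {D} across the fragments never reaches {C}.
B, F → C is preserved.
B → D is preserved.
B, E, F → A is preserved.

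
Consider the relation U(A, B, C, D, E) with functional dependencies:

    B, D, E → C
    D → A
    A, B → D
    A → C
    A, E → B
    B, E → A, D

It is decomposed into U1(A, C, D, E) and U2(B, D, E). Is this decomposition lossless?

Common attributes: U1 ∩ U2 = {D, E}.
Closure of {D, E}: D → A applies, adding A; A → C applies, adding C; A, E → B applies, adding B. So (D, E)⁺ = {A, B, C, D, E}.
This closure contains every attribute of U1, so U1 ∩ U2 → U1. The join is lossless.

Yes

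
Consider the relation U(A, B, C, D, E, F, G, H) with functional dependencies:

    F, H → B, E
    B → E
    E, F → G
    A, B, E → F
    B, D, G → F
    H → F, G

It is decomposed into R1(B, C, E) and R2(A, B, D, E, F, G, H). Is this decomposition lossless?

No

Common attributes: R1 ∩ R2 = {B, E}.
No dependency enlarges {B, E}, so (B, E)⁺ = {B, E}.
The closure contains neither all of R1 = {B, C, E} nor all of R2 = {A, B, D, E, F, G, H}, so the common attributes are not a superkey of either fragment. The join is lossy.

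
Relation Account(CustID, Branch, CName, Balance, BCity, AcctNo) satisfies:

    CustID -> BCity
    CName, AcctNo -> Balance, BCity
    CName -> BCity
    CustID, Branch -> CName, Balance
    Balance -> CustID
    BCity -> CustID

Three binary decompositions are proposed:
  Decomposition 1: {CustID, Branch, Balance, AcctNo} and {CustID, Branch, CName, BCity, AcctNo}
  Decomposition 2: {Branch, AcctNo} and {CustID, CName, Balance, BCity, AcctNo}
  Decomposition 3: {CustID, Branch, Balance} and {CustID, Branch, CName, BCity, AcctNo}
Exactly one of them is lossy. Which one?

Decomposition 1: common = {CustID, Branch, AcctNo}, closure = {CustID, Branch, CName, Balance, BCity, AcctNo} → lossless.
Decomposition 2: common = {AcctNo}, closure = {AcctNo} → lossy.
Decomposition 3: common = {CustID, Branch}, closure = {CustID, Branch, CName, Balance, BCity} → lossless.

Decomposition 2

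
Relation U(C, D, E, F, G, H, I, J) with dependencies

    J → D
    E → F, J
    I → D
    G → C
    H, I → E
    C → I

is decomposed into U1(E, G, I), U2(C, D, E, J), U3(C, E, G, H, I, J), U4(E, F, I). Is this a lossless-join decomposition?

Chase test. Columns are C, D, E, F, G, H, I, J; row i has aⱼ where attribute j ∈ Ui, else bᵢⱼ.
Initial tableau (one row per fragment):
  row 1: b11 b12 a3 b14 a5 b16 a7 b18
  row 2: a1 a2 a3 b24 b25 b26 b27 a8
  row 3: a1 b32 a3 b34 a5 a6 a7 a8
  row 4: b41 b42 a3 a4 b45 b46 a7 b48
Rows 2 and 3 agree on J; apply J→D and equate their D entries.
Rows 1 and 2 agree on E; apply E→F, J and equate their F, J entries.
Rows 1 and 3 agree on E; apply E→F, J and equate their F, J entries.
Rows 1 and 4 agree on E; apply E→F, J and equate their F, J entries.
Rows 1 and 3 agree on I; apply I→D and equate their D entries.
Rows 1 and 4 agree on I; apply I→D and equate their D entries.
Rows 1 and 3 agree on G; apply G→C and equate their C entries.
Rows 1 and 2 agree on C; apply C→I and equate their I entries.
Row 3 is now all distinguished symbols — the join is lossless.

Yes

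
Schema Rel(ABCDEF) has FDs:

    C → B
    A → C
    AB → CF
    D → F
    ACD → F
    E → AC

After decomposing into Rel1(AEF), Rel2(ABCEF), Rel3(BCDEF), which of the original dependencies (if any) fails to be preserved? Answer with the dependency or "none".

none

C → B lies within Rel2.
A → C lies within Rel2.
AB → CF lies within Rel2.
D → F lies within Rel3.
ACD → F: restricted closure across fragments reaches F.
E → AC lies within Rel2.
Every dependency is enforceable on the fragments, so the decomposition is dependency-preserving.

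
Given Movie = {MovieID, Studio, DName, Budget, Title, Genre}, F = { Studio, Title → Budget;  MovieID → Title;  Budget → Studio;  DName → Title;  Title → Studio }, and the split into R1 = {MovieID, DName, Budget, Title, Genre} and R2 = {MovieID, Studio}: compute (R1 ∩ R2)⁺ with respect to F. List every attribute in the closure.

MovieID, Studio, Budget, Title

R1 ∩ R2 = {MovieID}.
MovieID → Title applies, adding Title
Title → Studio applies, adding Studio
Studio, Title → Budget applies, adding Budget
Closure: {MovieID, Studio, Budget, Title}.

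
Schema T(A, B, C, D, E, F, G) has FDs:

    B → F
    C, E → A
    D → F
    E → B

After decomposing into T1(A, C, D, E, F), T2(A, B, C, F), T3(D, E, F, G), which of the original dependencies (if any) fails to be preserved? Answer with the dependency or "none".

Check E → B: no single fragment contains all of {B, E}, and the restricted closure of {E} across the fragments never reaches {B}.
B → F is preserved.
C, E → A is preserved.
D → F is preserved.

E → B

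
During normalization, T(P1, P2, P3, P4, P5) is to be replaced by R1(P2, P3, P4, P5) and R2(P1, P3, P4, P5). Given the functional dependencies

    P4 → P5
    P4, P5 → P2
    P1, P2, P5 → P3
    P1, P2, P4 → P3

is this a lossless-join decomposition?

Yes

Common attributes: R1 ∩ R2 = {P3, P4, P5}.
Closure of {P3, P4, P5}: P4, P5 → P2 applies, adding P2. So (P3, P4, P5)⁺ = {P2, P3, P4, P5}.
This closure contains every attribute of R1, so R1 ∩ R2 → R1. The join is lossless.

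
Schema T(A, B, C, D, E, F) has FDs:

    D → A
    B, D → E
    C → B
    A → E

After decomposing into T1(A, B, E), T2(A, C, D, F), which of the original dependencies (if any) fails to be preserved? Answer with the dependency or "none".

C → B

Check C → B: no single fragment contains all of {B, C}, and the restricted closure of {C} across the fragments never reaches {B}.
D → A is preserved.
B, D → E is preserved.
A → E is preserved.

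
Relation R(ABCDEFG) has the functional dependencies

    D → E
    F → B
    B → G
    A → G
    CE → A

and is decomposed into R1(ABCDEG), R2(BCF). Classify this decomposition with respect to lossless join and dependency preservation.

Lossless test: (BC)⁺ = {BCG}, which is a superkey of neither fragment — lossy.
Dependency preservation: every FD's attributes lie within a single fragment, so each can be enforced locally — preserved.

lossy but dependency-preserving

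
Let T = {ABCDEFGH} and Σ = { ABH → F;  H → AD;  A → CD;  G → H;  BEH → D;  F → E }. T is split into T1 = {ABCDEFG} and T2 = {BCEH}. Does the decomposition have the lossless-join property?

Common attributes: T1 ∩ T2 = {BCE}.
No dependency enlarges {BCE}, so (BCE)⁺ = {BCE}.
The closure contains neither all of T1 = {ABCDEFG} nor all of T2 = {BCEH}, so the common attributes are not a superkey of either fragment. The join is lossy.

No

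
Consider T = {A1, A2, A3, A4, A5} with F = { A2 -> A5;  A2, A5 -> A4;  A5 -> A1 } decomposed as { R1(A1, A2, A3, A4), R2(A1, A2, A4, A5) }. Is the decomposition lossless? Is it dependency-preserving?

lossless and dependency-preserving

Lossless test: (A1, A2, A4)⁺ = {A1, A2, A4, A5}, which contains all of one fragment — lossless.
Dependency preservation: every FD's attributes lie within a single fragment, so each can be enforced locally — preserved.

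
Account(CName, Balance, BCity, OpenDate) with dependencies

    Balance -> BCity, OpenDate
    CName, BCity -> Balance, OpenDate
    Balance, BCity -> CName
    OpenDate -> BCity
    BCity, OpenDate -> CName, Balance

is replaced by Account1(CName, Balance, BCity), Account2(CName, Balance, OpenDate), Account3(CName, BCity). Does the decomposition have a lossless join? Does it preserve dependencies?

lossless and dependency-preserving

Lossless test (chase): Rows 1 and 2 agree on Balance; apply Balance→BCity, OpenDate and equate their BCity, OpenDate entries. Rows 1 and 3 agree on CName, BCity; apply CName, BCity→Balance, OpenDate and equate their Balance, OpenDate entries. Row 1 is now all distinguished symbols — the join is lossless.
Dependency preservation: Balance → BCity, OpenDate; CName, BCity → Balance, OpenDate; OpenDate → BCity; BCity, OpenDate → CName, Balance are not contained in any single fragment, but the restricted closure of each left-hand side across the fragments still reaches the right-hand side; the remaining FDs each lie inside some fragment. All dependencies are preserved.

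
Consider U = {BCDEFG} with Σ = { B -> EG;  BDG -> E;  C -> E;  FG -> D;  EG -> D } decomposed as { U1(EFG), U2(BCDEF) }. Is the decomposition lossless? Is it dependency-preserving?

Lossless test: (EF)⁺ = {EF}, which is a superkey of neither fragment — lossy.
Dependency preservation: the restricted closure of {B} across the fragments never reaches {EG}, so B → EG cannot be enforced without a join — not preserved.

lossy and not dependency-preserving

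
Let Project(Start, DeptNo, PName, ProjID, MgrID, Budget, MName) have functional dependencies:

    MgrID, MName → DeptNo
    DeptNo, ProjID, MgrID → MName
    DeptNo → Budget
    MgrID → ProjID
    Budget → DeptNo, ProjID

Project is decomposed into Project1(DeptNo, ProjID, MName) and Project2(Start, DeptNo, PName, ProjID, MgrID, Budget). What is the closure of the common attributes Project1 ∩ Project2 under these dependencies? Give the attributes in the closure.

DeptNo, ProjID, Budget

Project1 ∩ Project2 = {DeptNo, ProjID}.
DeptNo → Budget applies, adding Budget
Closure: {DeptNo, ProjID, Budget}.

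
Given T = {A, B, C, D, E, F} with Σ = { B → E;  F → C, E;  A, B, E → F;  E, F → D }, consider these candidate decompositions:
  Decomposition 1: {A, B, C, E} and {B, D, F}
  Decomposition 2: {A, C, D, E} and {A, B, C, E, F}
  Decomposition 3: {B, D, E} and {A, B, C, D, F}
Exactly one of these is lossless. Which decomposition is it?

Decomposition 3

Decomposition 1: common = {B}, closure = {B, E} → lossy.
Decomposition 2: common = {A, C, E}, closure = {A, C, E} → lossy.
Decomposition 3: common = {B, D}, closure = {B, D, E} → lossless.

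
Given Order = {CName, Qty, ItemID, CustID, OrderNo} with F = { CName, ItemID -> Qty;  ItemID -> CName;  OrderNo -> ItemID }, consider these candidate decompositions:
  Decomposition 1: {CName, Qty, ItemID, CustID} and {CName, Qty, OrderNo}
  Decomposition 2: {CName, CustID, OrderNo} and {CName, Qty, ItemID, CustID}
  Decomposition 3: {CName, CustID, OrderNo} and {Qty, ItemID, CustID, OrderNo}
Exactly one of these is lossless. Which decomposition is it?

Decomposition 1: common = {CName, Qty}, closure = {CName, Qty} → lossy.
Decomposition 2: common = {CName, CustID}, closure = {CName, CustID} → lossy.
Decomposition 3: common = {CustID, OrderNo}, closure = {CName, Qty, ItemID, CustID, OrderNo} → lossless.

Decomposition 3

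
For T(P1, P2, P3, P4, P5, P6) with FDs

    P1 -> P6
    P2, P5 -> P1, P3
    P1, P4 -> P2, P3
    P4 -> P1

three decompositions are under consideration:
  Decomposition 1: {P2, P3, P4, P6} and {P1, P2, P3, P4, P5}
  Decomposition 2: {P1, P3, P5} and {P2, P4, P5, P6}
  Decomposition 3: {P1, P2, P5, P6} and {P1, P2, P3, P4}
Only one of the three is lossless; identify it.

Decomposition 1

Decomposition 1: common = {P2, P3, P4}, closure = {P1, P2, P3, P4, P6} → lossless.
Decomposition 2: common = {P5}, closure = {P5} → lossy.
Decomposition 3: common = {P1, P2}, closure = {P1, P2, P6} → lossy.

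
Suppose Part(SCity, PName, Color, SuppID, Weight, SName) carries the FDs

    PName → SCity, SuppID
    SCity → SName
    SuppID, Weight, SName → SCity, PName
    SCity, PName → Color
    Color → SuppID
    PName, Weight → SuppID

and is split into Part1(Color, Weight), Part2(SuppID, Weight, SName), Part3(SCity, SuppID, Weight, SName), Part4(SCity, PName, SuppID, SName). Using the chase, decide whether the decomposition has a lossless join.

Chase test. Columns are SCity, PName, Color, SuppID, Weight, SName; row i has aⱼ where attribute j ∈ Parti, else bᵢⱼ.
Initial tableau (one row per fragment):
  row 1: b11 b12 a3 b14 a5 b16
  row 2: b21 b22 b23 a4 a5 a6
  row 3: a1 b32 b33 a4 a5 a6
  row 4: a1 a2 b43 a4 b45 a6
Rows 2 and 3 agree on SuppID, Weight, SName; apply SuppID, Weight, SName→SCity, PName and equate their SCity, PName entries.
Rows 2 and 3 agree on SCity, PName; apply SCity, PName→Color and equate their Color entries.
No row becomes fully distinguished — the join is lossy.

No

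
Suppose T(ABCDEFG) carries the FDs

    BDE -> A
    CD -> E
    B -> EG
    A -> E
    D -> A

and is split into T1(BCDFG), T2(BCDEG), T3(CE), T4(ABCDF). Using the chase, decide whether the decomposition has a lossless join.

Yes

Chase test. Columns are ABCDEFG; row i has aⱼ where attribute j ∈ Ti, else bᵢⱼ.
Initial tableau (one row per fragment):
  row 1: b11 a2 a3 a4 b15 a6 a7
  row 2: b21 a2 a3 a4 a5 b26 a7
  row 3: b31 b32 a3 b34 a5 b36 b37
  row 4: a1 a2 a3 a4 b45 a6 b47
Rows 1 and 2 agree on CD; apply CD→E and equate their E entries.
Rows 1 and 4 agree on CD; apply CD→E and equate their E entries.
Rows 1 and 4 agree on B; apply B→EG and equate their EG entries.
Rows 1 and 2 agree on D; apply D→A and equate their A entries.
Rows 1 and 4 agree on D; apply D→A and equate their A entries.
Row 1 is now all distinguished symbols — the join is lossless.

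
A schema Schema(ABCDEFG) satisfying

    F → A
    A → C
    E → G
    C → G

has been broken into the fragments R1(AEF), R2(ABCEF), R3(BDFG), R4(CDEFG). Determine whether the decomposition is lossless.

Chase test. Columns are ABCDEFG; row i has aⱼ where attribute j ∈ Ri, else bᵢⱼ.
Initial tableau (one row per fragment):
  row 1: a1 b12 b13 b14 a5 a6 b17
  row 2: a1 a2 a3 b24 a5 a6 b27
  row 3: b31 a2 b33 a4 b35 a6 a7
  row 4: b41 b42 a3 a4 a5 a6 a7
Rows 1 and 3 agree on F; apply F→A and equate their A entries.
Rows 1 and 4 agree on F; apply F→A and equate their A entries.
Rows 1 and 2 agree on A; apply A→C and equate their C entries.
Rows 1 and 3 agree on A; apply A→C and equate their C entries.
Rows 1 and 2 agree on E; apply E→G and equate their G entries.
Rows 1 and 4 agree on E; apply E→G and equate their G entries.
No row becomes fully distinguished — the join is lossy.

No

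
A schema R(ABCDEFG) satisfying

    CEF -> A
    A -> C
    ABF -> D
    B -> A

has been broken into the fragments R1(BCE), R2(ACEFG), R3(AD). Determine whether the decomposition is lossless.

Chase test. Columns are ABCDEFG; row i has aⱼ where attribute j ∈ Ri, else bᵢⱼ.
Initial tableau (one row per fragment):
  row 1: b11 a2 a3 b14 a5 b16 b17
  row 2: a1 b22 a3 b24 a5 a6 a7
  row 3: a1 b32 b33 a4 b35 b36 b37
Rows 2 and 3 agree on A; apply A→C and equate their C entries.
No row becomes fully distinguished — the join is lossy.

No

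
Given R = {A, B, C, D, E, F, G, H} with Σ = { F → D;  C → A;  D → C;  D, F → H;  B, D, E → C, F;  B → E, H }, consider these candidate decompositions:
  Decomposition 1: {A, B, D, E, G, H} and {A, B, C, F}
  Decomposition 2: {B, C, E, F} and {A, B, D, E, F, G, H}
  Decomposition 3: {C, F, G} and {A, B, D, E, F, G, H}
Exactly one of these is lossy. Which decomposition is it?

Decomposition 1

Decomposition 1: common = {A, B}, closure = {A, B, E, H} → lossy.
Decomposition 2: common = {B, E, F}, closure = {A, B, C, D, E, F, H} → lossless.
Decomposition 3: common = {F, G}, closure = {A, C, D, F, G, H} → lossless.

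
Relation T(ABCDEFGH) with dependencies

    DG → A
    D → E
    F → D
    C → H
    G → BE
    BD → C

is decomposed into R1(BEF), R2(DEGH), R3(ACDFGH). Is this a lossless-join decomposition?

No

Chase test. Columns are ABCDEFGH; row i has aⱼ where attribute j ∈ Ri, else bᵢⱼ.
Initial tableau (one row per fragment):
  row 1: b11 a2 b13 b14 a5 a6 b17 b18
  row 2: b21 b22 b23 a4 a5 b26 a7 a8
  row 3: a1 b32 a3 a4 b35 a6 a7 a8
Rows 2 and 3 agree on DG; apply DG→A and equate their A entries.
Rows 2 and 3 agree on D; apply D→E and equate their E entries.
Rows 1 and 3 agree on F; apply F→D and equate their D entries.
Rows 2 and 3 agree on G; apply G→BE and equate their BE entries.
Rows 2 and 3 agree on BD; apply BD→C and equate their C entries.
No row becomes fully distinguished — the join is lossy.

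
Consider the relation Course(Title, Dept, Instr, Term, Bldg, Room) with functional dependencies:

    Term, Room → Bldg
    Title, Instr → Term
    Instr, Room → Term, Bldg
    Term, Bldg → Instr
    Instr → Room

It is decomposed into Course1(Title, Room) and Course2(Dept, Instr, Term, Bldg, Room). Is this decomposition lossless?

Common attributes: Course1 ∩ Course2 = {Room}.
No dependency enlarges {Room}, so (Room)⁺ = {Room}.
The closure contains neither all of Course1 = {Title, Room} nor all of Course2 = {Dept, Instr, Term, Bldg, Room}, so the common attributes are not a superkey of either fragment. The join is lossy.

No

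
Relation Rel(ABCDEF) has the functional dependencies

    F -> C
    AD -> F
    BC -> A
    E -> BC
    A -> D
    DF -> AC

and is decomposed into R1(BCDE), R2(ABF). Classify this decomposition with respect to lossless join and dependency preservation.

Lossless test: (B)⁺ = {B}, which is a superkey of neither fragment — lossy.
Dependency preservation: the restricted closure of {F} across the fragments never reaches {C}, so F → C cannot be enforced without a join — not preserved.

lossy and not dependency-preserving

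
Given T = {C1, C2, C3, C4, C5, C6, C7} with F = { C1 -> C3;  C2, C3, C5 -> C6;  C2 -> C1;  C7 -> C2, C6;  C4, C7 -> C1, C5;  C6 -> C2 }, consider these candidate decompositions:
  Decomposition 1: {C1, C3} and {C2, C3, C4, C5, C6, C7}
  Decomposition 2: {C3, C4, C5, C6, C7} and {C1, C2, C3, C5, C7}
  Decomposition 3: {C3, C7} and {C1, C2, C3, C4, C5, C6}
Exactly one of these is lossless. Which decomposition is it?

Decomposition 2

Decomposition 1: common = {C3}, closure = {C3} → lossy.
Decomposition 2: common = {C3, C5, C7}, closure = {C1, C2, C3, C5, C6, C7} → lossless.
Decomposition 3: common = {C3}, closure = {C3} → lossy.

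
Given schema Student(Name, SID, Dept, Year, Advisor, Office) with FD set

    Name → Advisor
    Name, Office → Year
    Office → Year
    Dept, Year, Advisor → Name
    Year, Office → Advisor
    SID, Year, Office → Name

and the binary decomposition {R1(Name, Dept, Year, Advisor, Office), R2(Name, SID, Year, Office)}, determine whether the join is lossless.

No

Common attributes: R1 ∩ R2 = {Name, Year, Office}.
Closure of {Name, Year, Office}: Name → Advisor applies, adding Advisor. So (Name, Year, Office)⁺ = {Name, Year, Advisor, Office}.
The closure contains neither all of R1 = {Name, Dept, Year, Advisor, Office} nor all of R2 = {Name, SID, Year, Office}, so the common attributes are not a superkey of either fragment. The join is lossy.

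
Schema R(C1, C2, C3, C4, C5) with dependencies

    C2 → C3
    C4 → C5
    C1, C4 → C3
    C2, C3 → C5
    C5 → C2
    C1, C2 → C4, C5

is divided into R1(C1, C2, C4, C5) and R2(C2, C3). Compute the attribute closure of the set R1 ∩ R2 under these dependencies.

R1 ∩ R2 = {C2}.
C2 → C3 applies, adding C3
C2, C3 → C5 applies, adding C5
Closure: {C2, C3, C5}.

C2, C3, C5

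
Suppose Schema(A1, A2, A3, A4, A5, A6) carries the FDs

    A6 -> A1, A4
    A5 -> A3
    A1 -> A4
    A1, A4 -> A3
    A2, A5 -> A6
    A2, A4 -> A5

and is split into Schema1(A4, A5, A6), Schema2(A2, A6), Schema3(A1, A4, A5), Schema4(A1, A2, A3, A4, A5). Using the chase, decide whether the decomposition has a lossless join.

Yes

Chase test. Columns are A1, A2, A3, A4, A5, A6; row i has aⱼ where attribute j ∈ Schemai, else bᵢⱼ.
Initial tableau (one row per fragment):
  row 1: b11 b12 b13 a4 a5 a6
  row 2: b21 a2 b23 b24 b25 a6
  row 3: a1 b32 b33 a4 a5 b36
  row 4: a1 a2 a3 a4 a5 b46
Rows 1 and 2 agree on A6; apply A6→A1, A4 and equate their A1, A4 entries.
Rows 1 and 3 agree on A5; apply A5→A3 and equate their A3 entries.
Rows 1 and 4 agree on A5; apply A5→A3 and equate their A3 entries.
Rows 1 and 2 agree on A1, A4; apply A1, A4→A3 and equate their A3 entries.
Rows 2 and 4 agree on A2, A4; apply A2, A4→A5 and equate their A5 entries.
Rows 2 and 4 agree on A2, A5; apply A2, A5→A6 and equate their A6 entries.
Rows 1 and 4 agree on A6; apply A6→A1, A4 and equate their A1, A4 entries.
Row 2 is now all distinguished symbols — the join is lossless.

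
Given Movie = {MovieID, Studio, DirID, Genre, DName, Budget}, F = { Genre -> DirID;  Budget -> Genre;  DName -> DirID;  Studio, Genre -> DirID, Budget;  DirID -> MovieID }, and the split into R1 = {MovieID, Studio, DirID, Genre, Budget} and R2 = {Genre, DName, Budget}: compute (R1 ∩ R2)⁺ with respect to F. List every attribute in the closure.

MovieID, DirID, Genre, Budget

R1 ∩ R2 = {Genre, Budget}.
Genre → DirID applies, adding DirID
DirID → MovieID applies, adding MovieID
Closure: {MovieID, DirID, Genre, Budget}.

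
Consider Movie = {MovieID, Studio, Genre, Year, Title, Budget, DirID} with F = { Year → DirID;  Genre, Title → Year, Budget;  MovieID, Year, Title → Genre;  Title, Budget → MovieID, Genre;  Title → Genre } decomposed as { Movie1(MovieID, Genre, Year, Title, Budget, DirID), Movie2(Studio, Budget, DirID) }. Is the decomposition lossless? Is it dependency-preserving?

lossy but dependency-preserving

Lossless test: (Budget, DirID)⁺ = {Budget, DirID}, which is a superkey of neither fragment — lossy.
Dependency preservation: every FD's attributes lie within a single fragment, so each can be enforced locally — preserved.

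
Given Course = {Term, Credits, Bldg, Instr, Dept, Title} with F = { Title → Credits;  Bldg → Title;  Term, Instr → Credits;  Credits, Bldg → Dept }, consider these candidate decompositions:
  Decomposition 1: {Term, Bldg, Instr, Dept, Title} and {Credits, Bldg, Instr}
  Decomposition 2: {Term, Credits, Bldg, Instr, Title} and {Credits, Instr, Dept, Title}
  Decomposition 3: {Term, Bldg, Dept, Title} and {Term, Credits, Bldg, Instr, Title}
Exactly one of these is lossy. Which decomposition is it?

Decomposition 1: common = {Bldg, Instr}, closure = {Credits, Bldg, Instr, Dept, Title} → lossless.
Decomposition 2: common = {Credits, Instr, Title}, closure = {Credits, Instr, Title} → lossy.
Decomposition 3: common = {Term, Bldg, Title}, closure = {Term, Credits, Bldg, Dept, Title} → lossless.

Decomposition 2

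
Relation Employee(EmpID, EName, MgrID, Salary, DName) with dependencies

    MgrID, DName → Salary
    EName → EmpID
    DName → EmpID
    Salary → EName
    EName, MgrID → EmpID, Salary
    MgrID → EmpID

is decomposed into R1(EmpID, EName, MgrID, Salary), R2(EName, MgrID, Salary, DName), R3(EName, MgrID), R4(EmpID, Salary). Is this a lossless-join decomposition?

Yes

Chase test. Columns are EmpID, EName, MgrID, Salary, DName; row i has aⱼ where attribute j ∈ Ri, else bᵢⱼ.
Initial tableau (one row per fragment):
  row 1: a1 a2 a3 a4 b15
  row 2: b21 a2 a3 a4 a5
  row 3: b31 a2 a3 b34 b35
  row 4: a1 b42 b43 a4 b45
Rows 1 and 2 agree on EName; apply EName→EmpID and equate their EmpID entries.
Rows 1 and 3 agree on EName; apply EName→EmpID and equate their EmpID entries.
Rows 1 and 4 agree on Salary; apply Salary→EName and equate their EName entries.
Rows 1 and 3 agree on EName, MgrID; apply EName, MgrID→EmpID, Salary and equate their EmpID, Salary entries.
Row 2 is now all distinguished symbols — the join is lossless.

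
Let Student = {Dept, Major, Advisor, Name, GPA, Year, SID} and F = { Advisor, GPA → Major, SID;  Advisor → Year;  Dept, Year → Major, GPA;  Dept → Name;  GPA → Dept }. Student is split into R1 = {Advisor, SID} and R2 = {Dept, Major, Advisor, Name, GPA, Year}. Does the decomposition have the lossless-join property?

Common attributes: R1 ∩ R2 = {Advisor}.
Closure of {Advisor}: Advisor → Year applies, adding Year. So (Advisor)⁺ = {Advisor, Year}.
The closure contains neither all of R1 = {Advisor, SID} nor all of R2 = {Dept, Major, Advisor, Name, GPA, Year}, so the common attributes are not a superkey of either fragment. The join is lossy.

No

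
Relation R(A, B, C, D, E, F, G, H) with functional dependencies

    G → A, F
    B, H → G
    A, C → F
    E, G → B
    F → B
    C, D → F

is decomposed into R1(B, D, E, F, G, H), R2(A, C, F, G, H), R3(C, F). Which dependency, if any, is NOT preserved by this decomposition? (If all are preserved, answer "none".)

C, D → F

Check C, D → F: no single fragment contains all of {C, D, F}, and the restricted closure of {C, D} across the fragments never reaches {F}.
G → A, F is preserved.
B, H → G is preserved.
A, C → F is preserved.
E, G → B is preserved.
F → B is preserved.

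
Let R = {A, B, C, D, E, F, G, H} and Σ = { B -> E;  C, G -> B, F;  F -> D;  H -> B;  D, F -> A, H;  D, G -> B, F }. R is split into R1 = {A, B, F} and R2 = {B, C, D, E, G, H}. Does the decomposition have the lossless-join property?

No

Common attributes: R1 ∩ R2 = {B}.
Closure of {B}: B → E applies, adding E. So (B)⁺ = {B, E}.
The closure contains neither all of R1 = {A, B, F} nor all of R2 = {B, C, D, E, G, H}, so the common attributes are not a superkey of either fragment. The join is lossy.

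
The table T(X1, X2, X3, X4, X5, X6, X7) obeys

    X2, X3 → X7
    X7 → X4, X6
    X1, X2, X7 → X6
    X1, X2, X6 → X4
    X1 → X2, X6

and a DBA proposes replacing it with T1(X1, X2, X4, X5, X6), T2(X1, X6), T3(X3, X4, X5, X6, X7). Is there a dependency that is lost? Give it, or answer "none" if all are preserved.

Check X2, X3 → X7: no single fragment contains all of {X2, X3, X7}, and the restricted closure of {X2, X3} across the fragments never reaches {X7}.
X7 → X4, X6 is preserved.
X1, X2, X7 → X6 is preserved.
X1, X2, X6 → X4 is preserved.
X1 → X2, X6 is preserved.

X2, X3 → X7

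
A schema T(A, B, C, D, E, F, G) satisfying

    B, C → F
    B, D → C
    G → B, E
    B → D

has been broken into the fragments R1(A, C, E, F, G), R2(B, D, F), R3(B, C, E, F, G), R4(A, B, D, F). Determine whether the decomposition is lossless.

Yes

Chase test. Columns are A, B, C, D, E, F, G; row i has aⱼ where attribute j ∈ Ri, else bᵢⱼ.
Initial tableau (one row per fragment):
  row 1: a1 b12 a3 b14 a5 a6 a7
  row 2: b21 a2 b23 a4 b25 a6 b27
  row 3: b31 a2 a3 b34 a5 a6 a7
  row 4: a1 a2 b43 a4 b45 a6 b47
Rows 2 and 4 agree on B, D; apply B, D→C and equate their C entries.
Rows 1 and 3 agree on G; apply G→B, E and equate their B, E entries.
Rows 1 and 2 agree on B; apply B→D and equate their D entries.
Rows 1 and 3 agree on B; apply B→D and equate their D entries.
Rows 1 and 2 agree on B, D; apply B, D→C and equate their C entries.
Row 1 is now all distinguished symbols — the join is lossless.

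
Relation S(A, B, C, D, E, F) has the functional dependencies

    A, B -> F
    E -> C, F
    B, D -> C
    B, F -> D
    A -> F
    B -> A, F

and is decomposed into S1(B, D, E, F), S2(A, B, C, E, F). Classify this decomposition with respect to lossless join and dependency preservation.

Lossless test: (B, E, F)⁺ = {A, B, C, D, E, F}, which contains all of one fragment — lossless.
Dependency preservation: B, D → C is not contained in any single fragment, but the restricted closure of its left-hand side across the fragments still reaches the right-hand side; the remaining FDs each lie inside some fragment. All dependencies are preserved.

lossless and dependency-preserving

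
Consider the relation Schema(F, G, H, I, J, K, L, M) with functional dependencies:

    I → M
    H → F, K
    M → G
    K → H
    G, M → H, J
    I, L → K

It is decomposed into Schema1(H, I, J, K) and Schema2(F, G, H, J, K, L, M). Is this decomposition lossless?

No

Common attributes: Schema1 ∩ Schema2 = {H, J, K}.
Closure of {H, J, K}: H → F, K applies, adding F. So (H, J, K)⁺ = {F, H, J, K}.
The closure contains neither all of Schema1 = {H, I, J, K} nor all of Schema2 = {F, G, H, J, K, L, M}, so the common attributes are not a superkey of either fragment. The join is lossy.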